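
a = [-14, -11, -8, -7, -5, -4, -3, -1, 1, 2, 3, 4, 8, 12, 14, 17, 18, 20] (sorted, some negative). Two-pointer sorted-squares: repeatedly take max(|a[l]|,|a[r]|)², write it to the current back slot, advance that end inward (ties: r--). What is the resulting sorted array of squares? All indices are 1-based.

[1, 1, 4, 9, 9, 16, 16, 25, 49, 64, 64, 121, 144, 196, 196, 289, 324, 400]

l=1 r=18: |-14|<=|20| out[18]=400, r--
l=1 r=17: |-14|<=|18| out[17]=324, r--
l=1 r=16: |-14|<=|17| out[16]=289, r--
l=1 r=15: |-14|<=|14| out[15]=196, r--
l=1 r=14: |-14|>|12| out[14]=196, l++
l=2 r=14: |-11|<=|12| out[13]=144, r--
l=2 r=13: |-11|>|8| out[12]=121, l++
l=3 r=13: |-8|<=|8| out[11]=64, r--
l=3 r=12: |-8|>|4| out[10]=64, l++
l=4 r=12: |-7|>|4| out[9]=49, l++
l=5 r=12: |-5|>|4| out[8]=25, l++
l=6 r=12: |-4|<=|4| out[7]=16, r--
l=6 r=11: |-4|>|3| out[6]=16, l++
l=7 r=11: |-3|<=|3| out[5]=9, r--
l=7 r=10: |-3|>|2| out[4]=9, l++
l=8 r=10: |-1|<=|2| out[3]=4, r--
l=8 r=9: |-1|<=|1| out[2]=1, r--
l=8 r=8: |-1|<=|-1| out[1]=1, r--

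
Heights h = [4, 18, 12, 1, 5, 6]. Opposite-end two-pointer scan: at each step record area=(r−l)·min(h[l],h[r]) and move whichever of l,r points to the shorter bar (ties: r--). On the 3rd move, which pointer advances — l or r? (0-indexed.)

r

l=0 r=5: min(4,6)*5=20 best=20 *, l++
l=1 r=5: min(18,6)*4=24 best=24 *, r--
l=1 r=4: min(18,5)*3=15 best=24, r--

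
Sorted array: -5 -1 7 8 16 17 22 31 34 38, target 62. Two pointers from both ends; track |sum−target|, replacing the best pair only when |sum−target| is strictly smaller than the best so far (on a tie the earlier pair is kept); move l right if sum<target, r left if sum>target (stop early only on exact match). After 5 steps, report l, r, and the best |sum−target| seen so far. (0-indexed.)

l=5, r=9, best |Δ|=8

l=0 r=9: -5+38=33 d=29 *, l++
l=1 r=9: -1+38=37 d=25 *, l++
l=2 r=9: 7+38=45 d=17 *, l++
l=3 r=9: 8+38=46 d=16 *, l++
l=4 r=9: 16+38=54 d=8 *, l++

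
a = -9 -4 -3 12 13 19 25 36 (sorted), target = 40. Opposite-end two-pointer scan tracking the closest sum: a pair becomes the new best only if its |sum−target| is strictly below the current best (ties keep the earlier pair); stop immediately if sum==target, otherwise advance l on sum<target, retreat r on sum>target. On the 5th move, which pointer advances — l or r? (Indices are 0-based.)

l

l=0 r=7: -9+36=27 d=13 *, l++
l=1 r=7: -4+36=32 d=8 *, l++
l=2 r=7: -3+36=33 d=7 *, l++
l=3 r=7: 12+36=48 d=8, r--
l=3 r=6: 12+25=37 d=3 *, l++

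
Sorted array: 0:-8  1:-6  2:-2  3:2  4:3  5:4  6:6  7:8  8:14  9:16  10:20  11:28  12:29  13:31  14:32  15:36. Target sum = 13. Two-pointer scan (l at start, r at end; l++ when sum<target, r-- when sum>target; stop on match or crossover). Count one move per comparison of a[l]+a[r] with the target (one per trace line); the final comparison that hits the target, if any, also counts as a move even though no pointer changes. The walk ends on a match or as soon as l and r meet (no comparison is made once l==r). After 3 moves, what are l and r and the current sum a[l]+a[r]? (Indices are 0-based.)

l=0, r=12, sum=21

[0,15] -8+36=28 >13 → r--
[0,14] -8+32=24 >13 → r--
[0,13] -8+31=23 >13 → r--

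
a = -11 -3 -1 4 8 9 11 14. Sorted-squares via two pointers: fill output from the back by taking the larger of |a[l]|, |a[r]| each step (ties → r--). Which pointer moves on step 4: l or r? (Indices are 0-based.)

[0,7] |-11|<=|14| out[7]=196 → r--
[0,6] |-11|<=|11| out[6]=121 → r--
[0,5] |-11|>|9| out[5]=121 → l++
[1,5] |-3|<=|9| out[4]=81 → r--

r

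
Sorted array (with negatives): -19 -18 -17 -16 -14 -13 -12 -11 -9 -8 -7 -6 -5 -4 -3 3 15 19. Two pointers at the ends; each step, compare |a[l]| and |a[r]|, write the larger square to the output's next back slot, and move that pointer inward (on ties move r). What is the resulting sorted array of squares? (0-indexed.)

[9, 9, 16, 25, 36, 49, 64, 81, 121, 144, 169, 196, 225, 256, 289, 324, 361, 361]

l=0 r=17: |-19|<=|19| out[17]=361, r--
l=0 r=16: |-19|>|15| out[16]=361, l++
l=1 r=16: |-18|>|15| out[15]=324, l++
l=2 r=16: |-17|>|15| out[14]=289, l++
l=3 r=16: |-16|>|15| out[13]=256, l++
l=4 r=16: |-14|<=|15| out[12]=225, r--
l=4 r=15: |-14|>|3| out[11]=196, l++
l=5 r=15: |-13|>|3| out[10]=169, l++
l=6 r=15: |-12|>|3| out[9]=144, l++
l=7 r=15: |-11|>|3| out[8]=121, l++
l=8 r=15: |-9|>|3| out[7]=81, l++
l=9 r=15: |-8|>|3| out[6]=64, l++
l=10 r=15: |-7|>|3| out[5]=49, l++
l=11 r=15: |-6|>|3| out[4]=36, l++
l=12 r=15: |-5|>|3| out[3]=25, l++
l=13 r=15: |-4|>|3| out[2]=16, l++
l=14 r=15: |-3|<=|3| out[1]=9, r--
l=14 r=14: |-3|<=|-3| out[0]=9, r--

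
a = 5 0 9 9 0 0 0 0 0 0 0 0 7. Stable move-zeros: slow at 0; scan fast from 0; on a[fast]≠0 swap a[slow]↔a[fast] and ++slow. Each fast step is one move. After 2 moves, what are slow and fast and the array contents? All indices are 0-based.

slow=1, fast=2, a=[5, 0, 9, 9, 0, 0, 0, 0, 0, 0, 0, 0, 7]

slow=0 fast=0: a[fast]=5≠0 swap→a[0]=5, slow++,fast++
slow=1 fast=1: a[fast]=0, fast++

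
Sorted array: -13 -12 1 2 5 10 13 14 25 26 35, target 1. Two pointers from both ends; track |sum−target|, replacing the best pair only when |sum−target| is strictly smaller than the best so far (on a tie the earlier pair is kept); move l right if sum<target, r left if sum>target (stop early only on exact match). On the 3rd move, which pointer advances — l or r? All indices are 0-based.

l=0 r=10: -13+35=22 d=21 *, r--
l=0 r=9: -13+26=13 d=12 *, r--
l=0 r=8: -13+25=12 d=11 *, r--

r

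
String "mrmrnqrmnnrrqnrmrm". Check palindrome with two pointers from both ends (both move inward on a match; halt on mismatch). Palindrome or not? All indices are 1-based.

not a palindrome (mismatch at 8,11)

l=1 r=18: 'm'=='m', l++,r--
l=2 r=17: 'r'=='r', l++,r--
l=3 r=16: 'm'=='m', l++,r--
l=4 r=15: 'r'=='r', l++,r--
l=5 r=14: 'n'=='n', l++,r--
l=6 r=13: 'q'=='q', l++,r--
l=7 r=12: 'r'=='r', l++,r--
l=8 r=11: 'm'!='r', stop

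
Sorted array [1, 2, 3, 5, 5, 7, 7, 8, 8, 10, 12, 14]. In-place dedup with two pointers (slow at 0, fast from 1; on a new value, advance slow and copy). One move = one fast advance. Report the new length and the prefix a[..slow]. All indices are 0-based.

length 9; prefix = [1, 2, 3, 5, 7, 8, 10, 12, 14]

slow=0 fast=1: a[fast]=2≠a[slow]=1 write a[1]=2, slow++,fast++
slow=1 fast=2: a[fast]=3≠a[slow]=2 write a[2]=3, slow++,fast++
slow=2 fast=3: a[fast]=5≠a[slow]=3 write a[3]=5, slow++,fast++
slow=3 fast=4: a[fast]=5=a[slow] dup, fast++
slow=3 fast=5: a[fast]=7≠a[slow]=5 write a[4]=7, slow++,fast++
slow=4 fast=6: a[fast]=7=a[slow] dup, fast++
slow=4 fast=7: a[fast]=8≠a[slow]=7 write a[5]=8, slow++,fast++
slow=5 fast=8: a[fast]=8=a[slow] dup, fast++
slow=5 fast=9: a[fast]=10≠a[slow]=8 write a[6]=10, slow++,fast++
slow=6 fast=10: a[fast]=12≠a[slow]=10 write a[7]=12, slow++,fast++
slow=7 fast=11: a[fast]=14≠a[slow]=12 write a[8]=14, slow++,fast++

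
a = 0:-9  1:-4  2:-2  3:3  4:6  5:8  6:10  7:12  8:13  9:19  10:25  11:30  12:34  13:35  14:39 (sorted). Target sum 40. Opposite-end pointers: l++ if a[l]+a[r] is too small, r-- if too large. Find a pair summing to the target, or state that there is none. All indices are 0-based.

(6, 34)

[0,14] -9+39=30 <40 → l++
[1,14] -4+39=35 <40 → l++
[2,14] -2+39=37 <40 → l++
[3,14] 3+39=42 >40 → r--
[3,13] 3+35=38 <40 → l++
[4,13] 6+35=41 >40 → r--
[4,12] 6+34=40 → found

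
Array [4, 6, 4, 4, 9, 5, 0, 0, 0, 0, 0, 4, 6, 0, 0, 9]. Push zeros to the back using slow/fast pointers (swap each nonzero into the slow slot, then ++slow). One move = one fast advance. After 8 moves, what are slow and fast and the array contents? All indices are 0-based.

slow=6, fast=8, a=[4, 6, 4, 4, 9, 5, 0, 0, 0, 0, 0, 4, 6, 0, 0, 9]

(s=0,f=0) a[fast]=4≠0 swap→a[0]=4 → slow++,fast++
(s=1,f=1) a[fast]=6≠0 swap→a[1]=6 → slow++,fast++
(s=2,f=2) a[fast]=4≠0 swap→a[2]=4 → slow++,fast++
(s=3,f=3) a[fast]=4≠0 swap→a[3]=4 → slow++,fast++
(s=4,f=4) a[fast]=9≠0 swap→a[4]=9 → slow++,fast++
(s=5,f=5) a[fast]=5≠0 swap→a[5]=5 → slow++,fast++
(s=6,f=6) a[fast]=0 → fast++
(s=6,f=7) a[fast]=0 → fast++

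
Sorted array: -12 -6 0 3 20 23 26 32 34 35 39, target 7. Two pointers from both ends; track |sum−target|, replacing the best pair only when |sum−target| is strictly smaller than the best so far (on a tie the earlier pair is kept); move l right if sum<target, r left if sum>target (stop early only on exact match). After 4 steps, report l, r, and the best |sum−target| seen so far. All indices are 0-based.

l=0 r=10: -12+39=27 d=20 *, r--
l=0 r=9: -12+35=23 d=16 *, r--
l=0 r=8: -12+34=22 d=15 *, r--
l=0 r=7: -12+32=20 d=13 *, r--

l=0, r=6, best |Δ|=13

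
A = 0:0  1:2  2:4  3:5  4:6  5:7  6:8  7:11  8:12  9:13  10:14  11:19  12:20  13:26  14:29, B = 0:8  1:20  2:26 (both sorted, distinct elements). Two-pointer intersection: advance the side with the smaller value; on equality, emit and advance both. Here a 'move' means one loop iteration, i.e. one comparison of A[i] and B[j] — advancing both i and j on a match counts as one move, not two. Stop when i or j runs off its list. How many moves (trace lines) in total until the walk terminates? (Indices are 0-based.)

i=0 j=0: 0<8, i++
i=1 j=0: 2<8, i++
i=2 j=0: 4<8, i++
i=3 j=0: 5<8, i++
i=4 j=0: 6<8, i++
i=5 j=0: 7<8, i++
i=6 j=0: 8==8 emit, i++,j++
i=7 j=1: 11<20, i++
i=8 j=1: 12<20, i++
i=9 j=1: 13<20, i++
i=10 j=1: 14<20, i++
i=11 j=1: 19<20, i++
i=12 j=1: 20==20 emit, i++,j++
i=13 j=2: 26==26 emit, i++,j++

14 moves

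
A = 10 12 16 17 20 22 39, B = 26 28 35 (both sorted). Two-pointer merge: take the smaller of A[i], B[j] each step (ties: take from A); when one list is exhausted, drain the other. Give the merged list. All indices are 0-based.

[i=0,j=0] A[i]=10<=B[j]=26 take 10 → i++
[i=1,j=0] A[i]=12<=B[j]=26 take 12 → i++
[i=2,j=0] A[i]=16<=B[j]=26 take 16 → i++
[i=3,j=0] A[i]=17<=B[j]=26 take 17 → i++
[i=4,j=0] A[i]=20<=B[j]=26 take 20 → i++
[i=5,j=0] A[i]=22<=B[j]=26 take 22 → i++
[i=6,j=0] A[i]=39>B[j]=26 take 26 → j++
[i=6,j=1] A[i]=39>B[j]=28 take 28 → j++
[i=6,j=2] A[i]=39>B[j]=35 take 35 → j++
[i=6,j=3] B done, take A[i]=39 → i++

[10, 12, 16, 17, 20, 22, 26, 28, 35, 39]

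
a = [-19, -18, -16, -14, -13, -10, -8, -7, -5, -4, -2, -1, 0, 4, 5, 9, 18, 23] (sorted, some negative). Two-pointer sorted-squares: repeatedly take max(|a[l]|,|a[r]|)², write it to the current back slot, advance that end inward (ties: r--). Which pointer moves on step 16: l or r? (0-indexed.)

[0,17] |-19|<=|23| out[17]=529 → r--
[0,16] |-19|>|18| out[16]=361 → l++
[1,16] |-18|<=|18| out[15]=324 → r--
[1,15] |-18|>|9| out[14]=324 → l++
[2,15] |-16|>|9| out[13]=256 → l++
[3,15] |-14|>|9| out[12]=196 → l++
[4,15] |-13|>|9| out[11]=169 → l++
[5,15] |-10|>|9| out[10]=100 → l++
[6,15] |-8|<=|9| out[9]=81 → r--
[6,14] |-8|>|5| out[8]=64 → l++
[7,14] |-7|>|5| out[7]=49 → l++
[8,14] |-5|<=|5| out[6]=25 → r--
[8,13] |-5|>|4| out[5]=25 → l++
[9,13] |-4|<=|4| out[4]=16 → r--
[9,12] |-4|>|0| out[3]=16 → l++
[10,12] |-2|>|0| out[2]=4 → l++

l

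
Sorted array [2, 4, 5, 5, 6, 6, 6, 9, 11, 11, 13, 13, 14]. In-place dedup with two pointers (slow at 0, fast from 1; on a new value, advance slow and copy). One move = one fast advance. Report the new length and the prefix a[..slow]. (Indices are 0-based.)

(s=0,f=1) a[fast]=4≠a[slow]=2 write a[1]=4 → slow++,fast++
(s=1,f=2) a[fast]=5≠a[slow]=4 write a[2]=5 → slow++,fast++
(s=2,f=3) a[fast]=5=a[slow] dup → fast++
(s=2,f=4) a[fast]=6≠a[slow]=5 write a[3]=6 → slow++,fast++
(s=3,f=5) a[fast]=6=a[slow] dup → fast++
(s=3,f=6) a[fast]=6=a[slow] dup → fast++
(s=3,f=7) a[fast]=9≠a[slow]=6 write a[4]=9 → slow++,fast++
(s=4,f=8) a[fast]=11≠a[slow]=9 write a[5]=11 → slow++,fast++
(s=5,f=9) a[fast]=11=a[slow] dup → fast++
(s=5,f=10) a[fast]=13≠a[slow]=11 write a[6]=13 → slow++,fast++
(s=6,f=11) a[fast]=13=a[slow] dup → fast++
(s=6,f=12) a[fast]=14≠a[slow]=13 write a[7]=14 → slow++,fast++

length 8; prefix = [2, 4, 5, 6, 9, 11, 13, 14]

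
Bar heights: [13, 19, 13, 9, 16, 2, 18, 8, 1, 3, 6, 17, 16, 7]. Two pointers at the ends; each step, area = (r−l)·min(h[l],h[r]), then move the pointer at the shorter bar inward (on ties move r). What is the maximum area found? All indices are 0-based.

max area = 176

[0,13] min(13,7)*13=91 best=91 * → r--
[0,12] min(13,16)*12=156 best=156 * → l++
[1,12] min(19,16)*11=176 best=176 * → r--
[1,11] min(19,17)*10=170 best=176 → r--
[1,10] min(19,6)*9=54 best=176 → r--
[1,9] min(19,3)*8=24 best=176 → r--
[1,8] min(19,1)*7=7 best=176 → r--
[1,7] min(19,8)*6=48 best=176 → r--
[1,6] min(19,18)*5=90 best=176 → r--
[1,5] min(19,2)*4=8 best=176 → r--
[1,4] min(19,16)*3=48 best=176 → r--
[1,3] min(19,9)*2=18 best=176 → r--
[1,2] min(19,13)*1=13 best=176 → r--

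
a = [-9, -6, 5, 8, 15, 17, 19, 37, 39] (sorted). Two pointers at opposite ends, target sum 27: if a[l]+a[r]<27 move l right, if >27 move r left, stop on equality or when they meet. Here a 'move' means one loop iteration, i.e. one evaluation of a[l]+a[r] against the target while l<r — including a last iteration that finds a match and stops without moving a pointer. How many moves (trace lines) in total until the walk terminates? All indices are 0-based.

[0,8] -9+39=30 >27 → r--
[0,7] -9+37=28 >27 → r--
[0,6] -9+19=10 <27 → l++
[1,6] -6+19=13 <27 → l++
[2,6] 5+19=24 <27 → l++
[3,6] 8+19=27 → found

6 moves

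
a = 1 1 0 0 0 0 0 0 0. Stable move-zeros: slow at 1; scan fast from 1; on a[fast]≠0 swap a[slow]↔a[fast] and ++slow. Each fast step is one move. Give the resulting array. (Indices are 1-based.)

[1, 1, 0, 0, 0, 0, 0, 0, 0]

(s=1,f=1) a[fast]=1≠0 swap→a[1]=1 → slow++,fast++
(s=2,f=2) a[fast]=1≠0 swap→a[2]=1 → slow++,fast++
(s=3,f=3) a[fast]=0 → fast++
(s=3,f=4) a[fast]=0 → fast++
(s=3,f=5) a[fast]=0 → fast++
(s=3,f=6) a[fast]=0 → fast++
(s=3,f=7) a[fast]=0 → fast++
(s=3,f=8) a[fast]=0 → fast++
(s=3,f=9) a[fast]=0 → fast++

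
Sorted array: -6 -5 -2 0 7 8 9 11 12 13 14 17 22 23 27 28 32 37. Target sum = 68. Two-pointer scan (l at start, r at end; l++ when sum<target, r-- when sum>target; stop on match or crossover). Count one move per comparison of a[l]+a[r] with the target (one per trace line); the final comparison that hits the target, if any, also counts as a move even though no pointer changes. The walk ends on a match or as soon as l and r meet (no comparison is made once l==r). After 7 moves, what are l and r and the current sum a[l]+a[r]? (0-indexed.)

l=0 r=17: -6+37=31 <68, l++
l=1 r=17: -5+37=32 <68, l++
l=2 r=17: -2+37=35 <68, l++
l=3 r=17: 0+37=37 <68, l++
l=4 r=17: 7+37=44 <68, l++
l=5 r=17: 8+37=45 <68, l++
l=6 r=17: 9+37=46 <68, l++

l=7, r=17, sum=48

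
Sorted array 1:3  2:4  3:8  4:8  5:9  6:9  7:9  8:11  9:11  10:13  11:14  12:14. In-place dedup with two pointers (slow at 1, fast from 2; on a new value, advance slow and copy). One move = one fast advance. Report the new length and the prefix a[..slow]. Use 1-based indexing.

(s=1,f=2) a[fast]=4≠a[slow]=3 write a[2]=4 → slow++,fast++
(s=2,f=3) a[fast]=8≠a[slow]=4 write a[3]=8 → slow++,fast++
(s=3,f=4) a[fast]=8=a[slow] dup → fast++
(s=3,f=5) a[fast]=9≠a[slow]=8 write a[4]=9 → slow++,fast++
(s=4,f=6) a[fast]=9=a[slow] dup → fast++
(s=4,f=7) a[fast]=9=a[slow] dup → fast++
(s=4,f=8) a[fast]=11≠a[slow]=9 write a[5]=11 → slow++,fast++
(s=5,f=9) a[fast]=11=a[slow] dup → fast++
(s=5,f=10) a[fast]=13≠a[slow]=11 write a[6]=13 → slow++,fast++
(s=6,f=11) a[fast]=14≠a[slow]=13 write a[7]=14 → slow++,fast++
(s=7,f=12) a[fast]=14=a[slow] dup → fast++

length 7; prefix = [3, 4, 8, 9, 11, 13, 14]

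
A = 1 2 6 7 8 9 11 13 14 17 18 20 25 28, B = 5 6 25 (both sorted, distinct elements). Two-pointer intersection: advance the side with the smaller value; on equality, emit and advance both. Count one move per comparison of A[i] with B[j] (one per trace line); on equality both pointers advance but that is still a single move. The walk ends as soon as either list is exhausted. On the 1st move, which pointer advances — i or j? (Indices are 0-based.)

i

[i=0,j=0] 1<5 → i++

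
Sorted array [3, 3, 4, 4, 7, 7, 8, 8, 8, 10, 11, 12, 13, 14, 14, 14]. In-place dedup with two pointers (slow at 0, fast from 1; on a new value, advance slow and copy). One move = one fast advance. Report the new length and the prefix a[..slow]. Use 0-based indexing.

length 9; prefix = [3, 4, 7, 8, 10, 11, 12, 13, 14]

slow=0 fast=1: a[fast]=3=a[slow] dup, fast++
slow=0 fast=2: a[fast]=4≠a[slow]=3 write a[1]=4, slow++,fast++
slow=1 fast=3: a[fast]=4=a[slow] dup, fast++
slow=1 fast=4: a[fast]=7≠a[slow]=4 write a[2]=7, slow++,fast++
slow=2 fast=5: a[fast]=7=a[slow] dup, fast++
slow=2 fast=6: a[fast]=8≠a[slow]=7 write a[3]=8, slow++,fast++
slow=3 fast=7: a[fast]=8=a[slow] dup, fast++
slow=3 fast=8: a[fast]=8=a[slow] dup, fast++
slow=3 fast=9: a[fast]=10≠a[slow]=8 write a[4]=10, slow++,fast++
slow=4 fast=10: a[fast]=11≠a[slow]=10 write a[5]=11, slow++,fast++
slow=5 fast=11: a[fast]=12≠a[slow]=11 write a[6]=12, slow++,fast++
slow=6 fast=12: a[fast]=13≠a[slow]=12 write a[7]=13, slow++,fast++
slow=7 fast=13: a[fast]=14≠a[slow]=13 write a[8]=14, slow++,fast++
slow=8 fast=14: a[fast]=14=a[slow] dup, fast++
slow=8 fast=15: a[fast]=14=a[slow] dup, fast++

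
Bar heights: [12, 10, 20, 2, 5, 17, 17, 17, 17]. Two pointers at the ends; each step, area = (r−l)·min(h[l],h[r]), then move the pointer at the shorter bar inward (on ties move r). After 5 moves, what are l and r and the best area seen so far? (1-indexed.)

l=3, r=6, best area=102

l=1 r=9: min(12,17)*8=96 best=96 *, l++
l=2 r=9: min(10,17)*7=70 best=96, l++
l=3 r=9: min(20,17)*6=102 best=102 *, r--
l=3 r=8: min(20,17)*5=85 best=102, r--
l=3 r=7: min(20,17)*4=68 best=102, r--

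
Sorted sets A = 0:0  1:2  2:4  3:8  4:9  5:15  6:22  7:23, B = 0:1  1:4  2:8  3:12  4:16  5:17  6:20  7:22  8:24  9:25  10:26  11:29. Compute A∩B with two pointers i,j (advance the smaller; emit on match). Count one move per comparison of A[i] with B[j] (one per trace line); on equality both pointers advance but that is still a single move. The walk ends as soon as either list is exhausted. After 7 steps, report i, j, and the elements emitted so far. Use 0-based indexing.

i=5, j=4, emitted=[4, 8]

i=0 j=0: 0<1, i++
i=1 j=0: 2>1, j++
i=1 j=1: 2<4, i++
i=2 j=1: 4==4 emit, i++,j++
i=3 j=2: 8==8 emit, i++,j++
i=4 j=3: 9<12, i++
i=5 j=3: 15>12, j++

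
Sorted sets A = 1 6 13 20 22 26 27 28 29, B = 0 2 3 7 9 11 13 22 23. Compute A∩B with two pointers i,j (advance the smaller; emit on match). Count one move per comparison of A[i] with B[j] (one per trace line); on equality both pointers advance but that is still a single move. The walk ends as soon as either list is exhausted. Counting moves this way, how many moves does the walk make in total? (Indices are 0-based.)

12 moves

i=0 j=0: 1>0, j++
i=0 j=1: 1<2, i++
i=1 j=1: 6>2, j++
i=1 j=2: 6>3, j++
i=1 j=3: 6<7, i++
i=2 j=3: 13>7, j++
i=2 j=4: 13>9, j++
i=2 j=5: 13>11, j++
i=2 j=6: 13==13 emit, i++,j++
i=3 j=7: 20<22, i++
i=4 j=7: 22==22 emit, i++,j++
i=5 j=8: 26>23, j++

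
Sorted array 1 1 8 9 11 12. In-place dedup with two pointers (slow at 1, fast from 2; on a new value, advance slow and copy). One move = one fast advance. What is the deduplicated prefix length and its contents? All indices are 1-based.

(s=1,f=2) a[fast]=1=a[slow] dup → fast++
(s=1,f=3) a[fast]=8≠a[slow]=1 write a[2]=8 → slow++,fast++
(s=2,f=4) a[fast]=9≠a[slow]=8 write a[3]=9 → slow++,fast++
(s=3,f=5) a[fast]=11≠a[slow]=9 write a[4]=11 → slow++,fast++
(s=4,f=6) a[fast]=12≠a[slow]=11 write a[5]=12 → slow++,fast++

length 5; prefix = [1, 8, 9, 11, 12]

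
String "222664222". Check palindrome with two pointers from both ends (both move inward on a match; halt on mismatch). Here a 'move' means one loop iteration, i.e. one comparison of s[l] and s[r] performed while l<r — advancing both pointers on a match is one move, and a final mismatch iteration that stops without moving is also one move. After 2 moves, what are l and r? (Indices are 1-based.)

[1,9] '2'=='2' → l++,r--
[2,8] '2'=='2' → l++,r--

l=3, r=7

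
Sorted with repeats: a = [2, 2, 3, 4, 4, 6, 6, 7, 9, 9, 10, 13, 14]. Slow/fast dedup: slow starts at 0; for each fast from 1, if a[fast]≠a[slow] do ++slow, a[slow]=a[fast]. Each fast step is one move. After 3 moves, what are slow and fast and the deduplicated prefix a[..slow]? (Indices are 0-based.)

(s=0,f=1) a[fast]=2=a[slow] dup → fast++
(s=0,f=2) a[fast]=3≠a[slow]=2 write a[1]=3 → slow++,fast++
(s=1,f=3) a[fast]=4≠a[slow]=3 write a[2]=4 → slow++,fast++

slow=2, fast=4, prefix=[2, 3, 4]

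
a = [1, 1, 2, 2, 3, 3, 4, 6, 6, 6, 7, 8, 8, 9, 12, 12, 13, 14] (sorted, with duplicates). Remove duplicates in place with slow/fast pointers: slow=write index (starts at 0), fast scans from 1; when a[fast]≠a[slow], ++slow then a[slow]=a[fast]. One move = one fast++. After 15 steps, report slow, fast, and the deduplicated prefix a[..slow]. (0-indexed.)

slow=8, fast=16, prefix=[1, 2, 3, 4, 6, 7, 8, 9, 12]

slow=0 fast=1: a[fast]=1=a[slow] dup, fast++
slow=0 fast=2: a[fast]=2≠a[slow]=1 write a[1]=2, slow++,fast++
slow=1 fast=3: a[fast]=2=a[slow] dup, fast++
slow=1 fast=4: a[fast]=3≠a[slow]=2 write a[2]=3, slow++,fast++
slow=2 fast=5: a[fast]=3=a[slow] dup, fast++
slow=2 fast=6: a[fast]=4≠a[slow]=3 write a[3]=4, slow++,fast++
slow=3 fast=7: a[fast]=6≠a[slow]=4 write a[4]=6, slow++,fast++
slow=4 fast=8: a[fast]=6=a[slow] dup, fast++
slow=4 fast=9: a[fast]=6=a[slow] dup, fast++
slow=4 fast=10: a[fast]=7≠a[slow]=6 write a[5]=7, slow++,fast++
slow=5 fast=11: a[fast]=8≠a[slow]=7 write a[6]=8, slow++,fast++
slow=6 fast=12: a[fast]=8=a[slow] dup, fast++
slow=6 fast=13: a[fast]=9≠a[slow]=8 write a[7]=9, slow++,fast++
slow=7 fast=14: a[fast]=12≠a[slow]=9 write a[8]=12, slow++,fast++
slow=8 fast=15: a[fast]=12=a[slow] dup, fast++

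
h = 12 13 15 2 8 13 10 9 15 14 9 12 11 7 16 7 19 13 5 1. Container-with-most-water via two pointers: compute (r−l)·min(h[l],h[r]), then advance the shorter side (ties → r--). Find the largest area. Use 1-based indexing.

max area = 210

[1,20] min(12,1)*19=19 best=19 * → r--
[1,19] min(12,5)*18=90 best=90 * → r--
[1,18] min(12,13)*17=204 best=204 * → l++
[2,18] min(13,13)*16=208 best=208 * → r--
[2,17] min(13,19)*15=195 best=208 → l++
[3,17] min(15,19)*14=210 best=210 * → l++
[4,17] min(2,19)*13=26 best=210 → l++
[5,17] min(8,19)*12=96 best=210 → l++
[6,17] min(13,19)*11=143 best=210 → l++
[7,17] min(10,19)*10=100 best=210 → l++
[8,17] min(9,19)*9=81 best=210 → l++
[9,17] min(15,19)*8=120 best=210 → l++
[10,17] min(14,19)*7=98 best=210 → l++
[11,17] min(9,19)*6=54 best=210 → l++
[12,17] min(12,19)*5=60 best=210 → l++
[13,17] min(11,19)*4=44 best=210 → l++
[14,17] min(7,19)*3=21 best=210 → l++
[15,17] min(16,19)*2=32 best=210 → l++
[16,17] min(7,19)*1=7 best=210 → l++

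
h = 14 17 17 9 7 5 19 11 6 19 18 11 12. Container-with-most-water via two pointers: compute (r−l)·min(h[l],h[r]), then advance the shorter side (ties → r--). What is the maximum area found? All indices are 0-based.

max area = 153

l=0 r=12: min(14,12)*12=144 best=144 *, r--
l=0 r=11: min(14,11)*11=121 best=144, r--
l=0 r=10: min(14,18)*10=140 best=144, l++
l=1 r=10: min(17,18)*9=153 best=153 *, l++
l=2 r=10: min(17,18)*8=136 best=153, l++
l=3 r=10: min(9,18)*7=63 best=153, l++
l=4 r=10: min(7,18)*6=42 best=153, l++
l=5 r=10: min(5,18)*5=25 best=153, l++
l=6 r=10: min(19,18)*4=72 best=153, r--
l=6 r=9: min(19,19)*3=57 best=153, r--
l=6 r=8: min(19,6)*2=12 best=153, r--
l=6 r=7: min(19,11)*1=11 best=153, r--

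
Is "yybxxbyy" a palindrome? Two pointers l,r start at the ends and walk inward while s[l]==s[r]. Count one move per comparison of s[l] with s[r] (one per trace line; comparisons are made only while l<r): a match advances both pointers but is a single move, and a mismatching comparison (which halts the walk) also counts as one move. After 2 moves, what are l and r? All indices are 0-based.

[0,7] 'y'=='y' → l++,r--
[1,6] 'y'=='y' → l++,r--

l=2, r=5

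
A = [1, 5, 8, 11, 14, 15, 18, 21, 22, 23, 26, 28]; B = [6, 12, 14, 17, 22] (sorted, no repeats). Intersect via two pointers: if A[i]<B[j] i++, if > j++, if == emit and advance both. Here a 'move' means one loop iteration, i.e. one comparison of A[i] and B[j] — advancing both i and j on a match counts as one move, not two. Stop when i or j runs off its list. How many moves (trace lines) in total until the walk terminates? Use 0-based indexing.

12 moves

i=0 j=0: 1<6, i++
i=1 j=0: 5<6, i++
i=2 j=0: 8>6, j++
i=2 j=1: 8<12, i++
i=3 j=1: 11<12, i++
i=4 j=1: 14>12, j++
i=4 j=2: 14==14 emit, i++,j++
i=5 j=3: 15<17, i++
i=6 j=3: 18>17, j++
i=6 j=4: 18<22, i++
i=7 j=4: 21<22, i++
i=8 j=4: 22==22 emit, i++,j++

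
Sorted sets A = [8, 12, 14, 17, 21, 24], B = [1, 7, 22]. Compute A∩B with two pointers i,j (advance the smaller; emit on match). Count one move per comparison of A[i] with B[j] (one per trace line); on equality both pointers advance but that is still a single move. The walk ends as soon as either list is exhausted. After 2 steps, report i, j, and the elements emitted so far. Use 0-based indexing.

i=0, j=2, emitted=[]

[i=0,j=0] 8>1 → j++
[i=0,j=1] 8>7 → j++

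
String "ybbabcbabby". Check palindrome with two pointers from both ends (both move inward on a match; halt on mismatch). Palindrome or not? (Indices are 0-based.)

[0,10] 'y'=='y' → l++,r--
[1,9] 'b'=='b' → l++,r--
[2,8] 'b'=='b' → l++,r--
[3,7] 'a'=='a' → l++,r--
[4,6] 'b'=='b' → l++,r--

palindrome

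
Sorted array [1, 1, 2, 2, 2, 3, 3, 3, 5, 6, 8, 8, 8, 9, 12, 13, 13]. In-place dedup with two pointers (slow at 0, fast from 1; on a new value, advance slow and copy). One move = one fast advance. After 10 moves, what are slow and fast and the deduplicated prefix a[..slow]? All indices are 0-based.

slow=5, fast=11, prefix=[1, 2, 3, 5, 6, 8]

slow=0 fast=1: a[fast]=1=a[slow] dup, fast++
slow=0 fast=2: a[fast]=2≠a[slow]=1 write a[1]=2, slow++,fast++
slow=1 fast=3: a[fast]=2=a[slow] dup, fast++
slow=1 fast=4: a[fast]=2=a[slow] dup, fast++
slow=1 fast=5: a[fast]=3≠a[slow]=2 write a[2]=3, slow++,fast++
slow=2 fast=6: a[fast]=3=a[slow] dup, fast++
slow=2 fast=7: a[fast]=3=a[slow] dup, fast++
slow=2 fast=8: a[fast]=5≠a[slow]=3 write a[3]=5, slow++,fast++
slow=3 fast=9: a[fast]=6≠a[slow]=5 write a[4]=6, slow++,fast++
slow=4 fast=10: a[fast]=8≠a[slow]=6 write a[5]=8, slow++,fast++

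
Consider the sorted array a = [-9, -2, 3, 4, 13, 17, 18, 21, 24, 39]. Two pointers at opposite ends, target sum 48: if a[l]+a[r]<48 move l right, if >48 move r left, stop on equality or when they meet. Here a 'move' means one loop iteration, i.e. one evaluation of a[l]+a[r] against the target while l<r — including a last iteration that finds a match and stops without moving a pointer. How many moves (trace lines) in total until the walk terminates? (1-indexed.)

[1,10] -9+39=30 <48 → l++
[2,10] -2+39=37 <48 → l++
[3,10] 3+39=42 <48 → l++
[4,10] 4+39=43 <48 → l++
[5,10] 13+39=52 >48 → r--
[5,9] 13+24=37 <48 → l++
[6,9] 17+24=41 <48 → l++
[7,9] 18+24=42 <48 → l++
[8,9] 21+24=45 <48 → l++

9 moves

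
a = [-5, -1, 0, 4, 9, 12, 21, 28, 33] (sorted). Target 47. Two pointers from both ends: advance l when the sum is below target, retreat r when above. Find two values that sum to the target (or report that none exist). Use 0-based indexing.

no pair

l=0 r=8: -5+33=28 <47, l++
l=1 r=8: -1+33=32 <47, l++
l=2 r=8: 0+33=33 <47, l++
l=3 r=8: 4+33=37 <47, l++
l=4 r=8: 9+33=42 <47, l++
l=5 r=8: 12+33=45 <47, l++
l=6 r=8: 21+33=54 >47, r--
l=6 r=7: 21+28=49 >47, r--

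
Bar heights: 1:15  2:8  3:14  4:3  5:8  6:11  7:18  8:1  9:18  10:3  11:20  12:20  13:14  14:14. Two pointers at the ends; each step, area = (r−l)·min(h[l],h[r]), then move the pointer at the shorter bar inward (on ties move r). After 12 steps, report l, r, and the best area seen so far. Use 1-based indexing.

[1,14] min(15,14)*13=182 best=182 * → r--
[1,13] min(15,14)*12=168 best=182 → r--
[1,12] min(15,20)*11=165 best=182 → l++
[2,12] min(8,20)*10=80 best=182 → l++
[3,12] min(14,20)*9=126 best=182 → l++
[4,12] min(3,20)*8=24 best=182 → l++
[5,12] min(8,20)*7=56 best=182 → l++
[6,12] min(11,20)*6=66 best=182 → l++
[7,12] min(18,20)*5=90 best=182 → l++
[8,12] min(1,20)*4=4 best=182 → l++
[9,12] min(18,20)*3=54 best=182 → l++
[10,12] min(3,20)*2=6 best=182 → l++

l=11, r=12, best area=182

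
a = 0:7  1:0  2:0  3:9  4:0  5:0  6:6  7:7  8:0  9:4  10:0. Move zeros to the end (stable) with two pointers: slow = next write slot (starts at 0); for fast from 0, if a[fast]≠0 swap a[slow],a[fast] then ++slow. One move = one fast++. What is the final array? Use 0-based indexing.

slow=0 fast=0: a[fast]=7≠0 swap→a[0]=7, slow++,fast++
slow=1 fast=1: a[fast]=0, fast++
slow=1 fast=2: a[fast]=0, fast++
slow=1 fast=3: a[fast]=9≠0 swap→a[1]=9, slow++,fast++
slow=2 fast=4: a[fast]=0, fast++
slow=2 fast=5: a[fast]=0, fast++
slow=2 fast=6: a[fast]=6≠0 swap→a[2]=6, slow++,fast++
slow=3 fast=7: a[fast]=7≠0 swap→a[3]=7, slow++,fast++
slow=4 fast=8: a[fast]=0, fast++
slow=4 fast=9: a[fast]=4≠0 swap→a[4]=4, slow++,fast++
slow=5 fast=10: a[fast]=0, fast++

[7, 9, 6, 7, 4, 0, 0, 0, 0, 0, 0]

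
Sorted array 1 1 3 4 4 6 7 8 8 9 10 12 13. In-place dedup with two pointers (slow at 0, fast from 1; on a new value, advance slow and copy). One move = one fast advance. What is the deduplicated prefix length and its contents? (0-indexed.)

length 10; prefix = [1, 3, 4, 6, 7, 8, 9, 10, 12, 13]

slow=0 fast=1: a[fast]=1=a[slow] dup, fast++
slow=0 fast=2: a[fast]=3≠a[slow]=1 write a[1]=3, slow++,fast++
slow=1 fast=3: a[fast]=4≠a[slow]=3 write a[2]=4, slow++,fast++
slow=2 fast=4: a[fast]=4=a[slow] dup, fast++
slow=2 fast=5: a[fast]=6≠a[slow]=4 write a[3]=6, slow++,fast++
slow=3 fast=6: a[fast]=7≠a[slow]=6 write a[4]=7, slow++,fast++
slow=4 fast=7: a[fast]=8≠a[slow]=7 write a[5]=8, slow++,fast++
slow=5 fast=8: a[fast]=8=a[slow] dup, fast++
slow=5 fast=9: a[fast]=9≠a[slow]=8 write a[6]=9, slow++,fast++
slow=6 fast=10: a[fast]=10≠a[slow]=9 write a[7]=10, slow++,fast++
slow=7 fast=11: a[fast]=12≠a[slow]=10 write a[8]=12, slow++,fast++
slow=8 fast=12: a[fast]=13≠a[slow]=12 write a[9]=13, slow++,fast++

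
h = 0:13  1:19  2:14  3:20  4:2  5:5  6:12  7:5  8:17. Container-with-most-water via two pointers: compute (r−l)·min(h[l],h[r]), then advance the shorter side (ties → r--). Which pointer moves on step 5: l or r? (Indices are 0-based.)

r

[0,8] min(13,17)*8=104 best=104 * → l++
[1,8] min(19,17)*7=119 best=119 * → r--
[1,7] min(19,5)*6=30 best=119 → r--
[1,6] min(19,12)*5=60 best=119 → r--
[1,5] min(19,5)*4=20 best=119 → r--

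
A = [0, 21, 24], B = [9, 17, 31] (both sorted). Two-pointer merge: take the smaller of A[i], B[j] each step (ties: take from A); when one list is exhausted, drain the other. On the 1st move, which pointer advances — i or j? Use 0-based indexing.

i=0 j=0: A[i]=0<=B[j]=9 take 0, i++

i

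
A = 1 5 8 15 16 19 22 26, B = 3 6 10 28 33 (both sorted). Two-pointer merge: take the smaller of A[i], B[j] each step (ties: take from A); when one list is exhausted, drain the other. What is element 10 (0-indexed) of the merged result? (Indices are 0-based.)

i=0 j=0: A[i]=1<=B[j]=3 take 1, i++
i=1 j=0: A[i]=5>B[j]=3 take 3, j++
i=1 j=1: A[i]=5<=B[j]=6 take 5, i++
i=2 j=1: A[i]=8>B[j]=6 take 6, j++
i=2 j=2: A[i]=8<=B[j]=10 take 8, i++
i=3 j=2: A[i]=15>B[j]=10 take 10, j++
i=3 j=3: A[i]=15<=B[j]=28 take 15, i++
i=4 j=3: A[i]=16<=B[j]=28 take 16, i++
i=5 j=3: A[i]=19<=B[j]=28 take 19, i++
i=6 j=3: A[i]=22<=B[j]=28 take 22, i++
i=7 j=3: A[i]=26<=B[j]=28 take 26, i++
i=8 j=3: A done, take B[j]=28, j++
i=8 j=4: A done, take B[j]=33, j++

merged[10] = 26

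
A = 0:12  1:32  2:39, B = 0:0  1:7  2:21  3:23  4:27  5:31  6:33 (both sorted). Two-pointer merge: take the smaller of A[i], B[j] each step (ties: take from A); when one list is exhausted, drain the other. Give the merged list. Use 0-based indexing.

[0, 7, 12, 21, 23, 27, 31, 32, 33, 39]

i=0 j=0: A[i]=12>B[j]=0 take 0, j++
i=0 j=1: A[i]=12>B[j]=7 take 7, j++
i=0 j=2: A[i]=12<=B[j]=21 take 12, i++
i=1 j=2: A[i]=32>B[j]=21 take 21, j++
i=1 j=3: A[i]=32>B[j]=23 take 23, j++
i=1 j=4: A[i]=32>B[j]=27 take 27, j++
i=1 j=5: A[i]=32>B[j]=31 take 31, j++
i=1 j=6: A[i]=32<=B[j]=33 take 32, i++
i=2 j=6: A[i]=39>B[j]=33 take 33, j++
i=2 j=7: B done, take A[i]=39, i++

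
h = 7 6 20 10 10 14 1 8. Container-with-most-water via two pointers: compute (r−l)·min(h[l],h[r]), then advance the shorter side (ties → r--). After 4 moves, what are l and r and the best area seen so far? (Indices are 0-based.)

[0,7] min(7,8)*7=49 best=49 * → l++
[1,7] min(6,8)*6=36 best=49 → l++
[2,7] min(20,8)*5=40 best=49 → r--
[2,6] min(20,1)*4=4 best=49 → r--

l=2, r=5, best area=49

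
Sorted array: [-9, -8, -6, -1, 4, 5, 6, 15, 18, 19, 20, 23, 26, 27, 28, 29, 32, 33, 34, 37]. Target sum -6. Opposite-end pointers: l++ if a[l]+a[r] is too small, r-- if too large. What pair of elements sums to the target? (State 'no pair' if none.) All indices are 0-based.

l=0 r=19: -9+37=28 >-6, r--
l=0 r=18: -9+34=25 >-6, r--
l=0 r=17: -9+33=24 >-6, r--
l=0 r=16: -9+32=23 >-6, r--
l=0 r=15: -9+29=20 >-6, r--
l=0 r=14: -9+28=19 >-6, r--
l=0 r=13: -9+27=18 >-6, r--
l=0 r=12: -9+26=17 >-6, r--
l=0 r=11: -9+23=14 >-6, r--
l=0 r=10: -9+20=11 >-6, r--
l=0 r=9: -9+19=10 >-6, r--
l=0 r=8: -9+18=9 >-6, r--
l=0 r=7: -9+15=6 >-6, r--
l=0 r=6: -9+6=-3 >-6, r--
l=0 r=5: -9+5=-4 >-6, r--
l=0 r=4: -9+4=-5 >-6, r--
l=0 r=3: -9+-1=-10 <-6, l++
l=1 r=3: -8+-1=-9 <-6, l++
l=2 r=3: -6+-1=-7 <-6, l++

no pair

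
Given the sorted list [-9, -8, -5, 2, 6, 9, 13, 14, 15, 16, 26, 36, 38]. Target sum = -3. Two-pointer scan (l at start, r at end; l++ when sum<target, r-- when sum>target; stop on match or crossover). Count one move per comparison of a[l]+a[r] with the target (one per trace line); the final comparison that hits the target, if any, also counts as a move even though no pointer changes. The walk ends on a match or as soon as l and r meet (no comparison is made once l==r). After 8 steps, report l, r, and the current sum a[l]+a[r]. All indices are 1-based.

[1,13] -9+38=29 >-3 → r--
[1,12] -9+36=27 >-3 → r--
[1,11] -9+26=17 >-3 → r--
[1,10] -9+16=7 >-3 → r--
[1,9] -9+15=6 >-3 → r--
[1,8] -9+14=5 >-3 → r--
[1,7] -9+13=4 >-3 → r--
[1,6] -9+9=0 >-3 → r--

l=1, r=5, sum=-3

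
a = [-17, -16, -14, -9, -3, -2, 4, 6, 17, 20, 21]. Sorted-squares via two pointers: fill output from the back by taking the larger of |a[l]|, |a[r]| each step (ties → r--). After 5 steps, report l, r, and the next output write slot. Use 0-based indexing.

[0,10] |-17|<=|21| out[10]=441 → r--
[0,9] |-17|<=|20| out[9]=400 → r--
[0,8] |-17|<=|17| out[8]=289 → r--
[0,7] |-17|>|6| out[7]=289 → l++
[1,7] |-16|>|6| out[6]=256 → l++

l=2, r=7, next write slot=5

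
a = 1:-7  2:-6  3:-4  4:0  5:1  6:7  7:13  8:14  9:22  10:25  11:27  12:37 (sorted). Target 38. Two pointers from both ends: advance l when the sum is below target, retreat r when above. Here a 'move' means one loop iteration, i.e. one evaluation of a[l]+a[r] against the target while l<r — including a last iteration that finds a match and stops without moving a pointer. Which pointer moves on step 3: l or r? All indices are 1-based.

l

[1,12] -7+37=30 <38 → l++
[2,12] -6+37=31 <38 → l++
[3,12] -4+37=33 <38 → l++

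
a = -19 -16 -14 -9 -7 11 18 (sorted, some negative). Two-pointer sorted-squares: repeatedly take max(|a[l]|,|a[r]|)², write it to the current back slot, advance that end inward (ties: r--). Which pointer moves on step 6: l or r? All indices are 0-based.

l

l=0 r=6: |-19|>|18| out[6]=361, l++
l=1 r=6: |-16|<=|18| out[5]=324, r--
l=1 r=5: |-16|>|11| out[4]=256, l++
l=2 r=5: |-14|>|11| out[3]=196, l++
l=3 r=5: |-9|<=|11| out[2]=121, r--
l=3 r=4: |-9|>|-7| out[1]=81, l++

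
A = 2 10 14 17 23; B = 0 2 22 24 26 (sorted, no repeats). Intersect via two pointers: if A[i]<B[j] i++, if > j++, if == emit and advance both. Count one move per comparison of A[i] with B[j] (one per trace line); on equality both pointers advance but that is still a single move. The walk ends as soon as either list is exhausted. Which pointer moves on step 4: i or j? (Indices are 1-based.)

i=1 j=1: 2>0, j++
i=1 j=2: 2==2 emit, i++,j++
i=2 j=3: 10<22, i++
i=3 j=3: 14<22, i++

i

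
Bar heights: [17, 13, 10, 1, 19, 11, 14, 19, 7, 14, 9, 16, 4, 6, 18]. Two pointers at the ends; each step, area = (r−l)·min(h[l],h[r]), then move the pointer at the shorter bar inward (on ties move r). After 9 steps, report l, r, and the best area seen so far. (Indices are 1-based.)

l=1 r=15: min(17,18)*14=238 best=238 *, l++
l=2 r=15: min(13,18)*13=169 best=238, l++
l=3 r=15: min(10,18)*12=120 best=238, l++
l=4 r=15: min(1,18)*11=11 best=238, l++
l=5 r=15: min(19,18)*10=180 best=238, r--
l=5 r=14: min(19,6)*9=54 best=238, r--
l=5 r=13: min(19,4)*8=32 best=238, r--
l=5 r=12: min(19,16)*7=112 best=238, r--
l=5 r=11: min(19,9)*6=54 best=238, r--

l=5, r=10, best area=238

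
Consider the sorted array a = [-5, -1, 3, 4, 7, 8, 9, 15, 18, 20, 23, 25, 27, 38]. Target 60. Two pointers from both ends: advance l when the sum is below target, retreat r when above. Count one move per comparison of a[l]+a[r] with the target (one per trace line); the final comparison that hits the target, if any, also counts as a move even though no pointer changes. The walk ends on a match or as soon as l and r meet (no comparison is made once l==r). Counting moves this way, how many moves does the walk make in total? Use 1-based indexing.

13 moves

[1,14] -5+38=33 <60 → l++
[2,14] -1+38=37 <60 → l++
[3,14] 3+38=41 <60 → l++
[4,14] 4+38=42 <60 → l++
[5,14] 7+38=45 <60 → l++
[6,14] 8+38=46 <60 → l++
[7,14] 9+38=47 <60 → l++
[8,14] 15+38=53 <60 → l++
[9,14] 18+38=56 <60 → l++
[10,14] 20+38=58 <60 → l++
[11,14] 23+38=61 >60 → r--
[11,13] 23+27=50 <60 → l++
[12,13] 25+27=52 <60 → l++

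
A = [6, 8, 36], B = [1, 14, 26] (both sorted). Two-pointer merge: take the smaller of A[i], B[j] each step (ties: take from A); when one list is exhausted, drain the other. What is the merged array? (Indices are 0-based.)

[1, 6, 8, 14, 26, 36]

i=0 j=0: A[i]=6>B[j]=1 take 1, j++
i=0 j=1: A[i]=6<=B[j]=14 take 6, i++
i=1 j=1: A[i]=8<=B[j]=14 take 8, i++
i=2 j=1: A[i]=36>B[j]=14 take 14, j++
i=2 j=2: A[i]=36>B[j]=26 take 26, j++
i=2 j=3: B done, take A[i]=36, i++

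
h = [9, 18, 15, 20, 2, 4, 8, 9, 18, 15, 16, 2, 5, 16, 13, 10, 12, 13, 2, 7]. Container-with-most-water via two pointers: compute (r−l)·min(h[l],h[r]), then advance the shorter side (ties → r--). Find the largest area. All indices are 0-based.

max area = 208

[0,19] min(9,7)*19=133 best=133 * → r--
[0,18] min(9,2)*18=36 best=133 → r--
[0,17] min(9,13)*17=153 best=153 * → l++
[1,17] min(18,13)*16=208 best=208 * → r--
[1,16] min(18,12)*15=180 best=208 → r--
[1,15] min(18,10)*14=140 best=208 → r--
[1,14] min(18,13)*13=169 best=208 → r--
[1,13] min(18,16)*12=192 best=208 → r--
[1,12] min(18,5)*11=55 best=208 → r--
[1,11] min(18,2)*10=20 best=208 → r--
[1,10] min(18,16)*9=144 best=208 → r--
[1,9] min(18,15)*8=120 best=208 → r--
[1,8] min(18,18)*7=126 best=208 → r--
[1,7] min(18,9)*6=54 best=208 → r--
[1,6] min(18,8)*5=40 best=208 → r--
[1,5] min(18,4)*4=16 best=208 → r--
[1,4] min(18,2)*3=6 best=208 → r--
[1,3] min(18,20)*2=36 best=208 → l++
[2,3] min(15,20)*1=15 best=208 → l++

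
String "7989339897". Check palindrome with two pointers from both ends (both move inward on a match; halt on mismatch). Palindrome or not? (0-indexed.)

l=0 r=9: '7'=='7', l++,r--
l=1 r=8: '9'=='9', l++,r--
l=2 r=7: '8'=='8', l++,r--
l=3 r=6: '9'=='9', l++,r--
l=4 r=5: '3'=='3', l++,r--

palindrome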